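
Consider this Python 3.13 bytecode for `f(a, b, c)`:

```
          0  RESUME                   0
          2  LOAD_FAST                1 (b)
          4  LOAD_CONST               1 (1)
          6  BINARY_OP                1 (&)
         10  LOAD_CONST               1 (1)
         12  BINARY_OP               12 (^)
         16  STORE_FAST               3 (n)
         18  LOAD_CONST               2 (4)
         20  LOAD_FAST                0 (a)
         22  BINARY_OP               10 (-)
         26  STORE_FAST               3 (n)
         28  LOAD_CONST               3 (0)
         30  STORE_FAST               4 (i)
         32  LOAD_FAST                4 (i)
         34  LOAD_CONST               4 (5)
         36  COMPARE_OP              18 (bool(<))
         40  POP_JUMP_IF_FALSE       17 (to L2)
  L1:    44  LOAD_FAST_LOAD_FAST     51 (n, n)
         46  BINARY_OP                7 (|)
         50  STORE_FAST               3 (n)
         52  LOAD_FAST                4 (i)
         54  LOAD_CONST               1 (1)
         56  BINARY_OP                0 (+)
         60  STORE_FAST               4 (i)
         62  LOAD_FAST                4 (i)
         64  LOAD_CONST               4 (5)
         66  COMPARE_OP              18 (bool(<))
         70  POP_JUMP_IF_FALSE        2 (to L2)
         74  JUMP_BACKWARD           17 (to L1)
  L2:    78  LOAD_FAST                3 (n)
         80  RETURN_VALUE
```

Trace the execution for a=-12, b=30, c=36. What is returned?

16

LOAD_FAST b → push 30
LOAD_CONST → push 1
BINARY_OP & → 30 & 1 = 0
LOAD_CONST → push 1
BINARY_OP ^ → 0 ^ 1 = 1
STORE_FAST n → n=1
LOAD_CONST → push 4
LOAD_FAST a → push -12
BINARY_OP - → 4 - -12 = 16
STORE_FAST n → n=16
LOAD_CONST → push 0
STORE_FAST i → i=0
LOAD_FAST i → push 0
LOAD_CONST → push 5
COMPARE_OP bool(<) → 0 vs 5 = True
POP_JUMP_IF_FALSE → pop True; no jump
LOAD_FAST_LOAD_FAST n,n → push 16,16
BINARY_OP | → 16 | 16 = 16
STORE_FAST n → n=16
LOAD_FAST i → push 0
LOAD_CONST → push 1
BINARY_OP + → 0 + 1 = 1
STORE_FAST i → i=1
LOAD_FAST i → push 1
LOAD_CONST → push 5
COMPARE_OP bool(<) → 1 vs 5 = True
POP_JUMP_IF_FALSE → pop True; no jump
LOAD_FAST_LOAD_FAST n,n → push 16,16
BINARY_OP | → 16 | 16 = 16
STORE_FAST n → n=16
LOAD_FAST i → push 1
LOAD_CONST → push 1
BINARY_OP + → 1 + 1 = 2
STORE_FAST i → i=2
LOAD_FAST i → push 2
LOAD_CONST → push 5
COMPARE_OP bool(<) → 2 vs 5 = True
POP_JUMP_IF_FALSE → pop True; no jump
LOAD_FAST_LOAD_FAST n,n → push 16,16
BINARY_OP | → 16 | 16 = 16
STORE_FAST n → n=16
LOAD_FAST i → push 2
LOAD_CONST → push 1
BINARY_OP + → 2 + 1 = 3
STORE_FAST i → i=3
LOAD_FAST i → push 3
LOAD_CONST → push 5
COMPARE_OP bool(<) → 3 vs 5 = True
POP_JUMP_IF_FALSE → pop True; no jump
LOAD_FAST_LOAD_FAST n,n → push 16,16
BINARY_OP | → 16 | 16 = 16
STORE_FAST n → n=16
LOAD_FAST i → push 3
LOAD_CONST → push 1
BINARY_OP + → 3 + 1 = 4
STORE_FAST i → i=4
LOAD_FAST i → push 4
LOAD_CONST → push 5
COMPARE_OP bool(<) → 4 vs 5 = True
POP_JUMP_IF_FALSE → pop True; no jump
LOAD_FAST_LOAD_FAST n,n → push 16,16
BINARY_OP | → 16 | 16 = 16
STORE_FAST n → n=16
LOAD_FAST i → push 4
LOAD_CONST → push 1
BINARY_OP + → 4 + 1 = 5
STORE_FAST i → i=5
LOAD_FAST i → push 5
LOAD_CONST → push 5
COMPARE_OP bool(<) → 5 vs 5 = False
POP_JUMP_IF_FALSE → pop False; jump
LOAD_FAST n → push 16
RETURN_VALUE → return 16.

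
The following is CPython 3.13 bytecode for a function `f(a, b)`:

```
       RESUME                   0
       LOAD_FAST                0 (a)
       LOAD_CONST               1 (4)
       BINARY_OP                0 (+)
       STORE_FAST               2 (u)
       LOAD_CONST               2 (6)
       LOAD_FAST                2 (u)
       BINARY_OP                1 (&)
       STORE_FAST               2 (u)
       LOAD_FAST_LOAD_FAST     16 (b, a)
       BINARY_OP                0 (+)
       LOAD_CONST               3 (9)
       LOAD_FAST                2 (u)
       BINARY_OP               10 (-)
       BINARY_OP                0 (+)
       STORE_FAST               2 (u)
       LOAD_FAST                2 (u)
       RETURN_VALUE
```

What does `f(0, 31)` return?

LOAD_FAST a → push 0. Stack: [0]
LOAD_CONST → push 4. Stack: [0, 4]
BINARY_OP + → 0 + 4 = 4. Stack: [4]
STORE_FAST u → u=4. Stack: []
LOAD_CONST → push 6. Stack: [6]
LOAD_FAST u → push 4. Stack: [6, 4]
BINARY_OP & → 6 & 4 = 4. Stack: [4]
STORE_FAST u → u=4. Stack: []
LOAD_FAST_LOAD_FAST b,a → push 31,0. Stack: [31, 0]
BINARY_OP + → 31 + 0 = 31. Stack: [31]
LOAD_CONST → push 9. Stack: [31, 9]
LOAD_FAST u → push 4. Stack: [31, 9, 4]
BINARY_OP - → 9 - 4 = 5. Stack: [31, 5]
BINARY_OP + → 31 + 5 = 36. Stack: [36]
STORE_FAST u → u=36. Stack: []
LOAD_FAST u → push 36. Stack: [36]
RETURN_VALUE → return 36.

36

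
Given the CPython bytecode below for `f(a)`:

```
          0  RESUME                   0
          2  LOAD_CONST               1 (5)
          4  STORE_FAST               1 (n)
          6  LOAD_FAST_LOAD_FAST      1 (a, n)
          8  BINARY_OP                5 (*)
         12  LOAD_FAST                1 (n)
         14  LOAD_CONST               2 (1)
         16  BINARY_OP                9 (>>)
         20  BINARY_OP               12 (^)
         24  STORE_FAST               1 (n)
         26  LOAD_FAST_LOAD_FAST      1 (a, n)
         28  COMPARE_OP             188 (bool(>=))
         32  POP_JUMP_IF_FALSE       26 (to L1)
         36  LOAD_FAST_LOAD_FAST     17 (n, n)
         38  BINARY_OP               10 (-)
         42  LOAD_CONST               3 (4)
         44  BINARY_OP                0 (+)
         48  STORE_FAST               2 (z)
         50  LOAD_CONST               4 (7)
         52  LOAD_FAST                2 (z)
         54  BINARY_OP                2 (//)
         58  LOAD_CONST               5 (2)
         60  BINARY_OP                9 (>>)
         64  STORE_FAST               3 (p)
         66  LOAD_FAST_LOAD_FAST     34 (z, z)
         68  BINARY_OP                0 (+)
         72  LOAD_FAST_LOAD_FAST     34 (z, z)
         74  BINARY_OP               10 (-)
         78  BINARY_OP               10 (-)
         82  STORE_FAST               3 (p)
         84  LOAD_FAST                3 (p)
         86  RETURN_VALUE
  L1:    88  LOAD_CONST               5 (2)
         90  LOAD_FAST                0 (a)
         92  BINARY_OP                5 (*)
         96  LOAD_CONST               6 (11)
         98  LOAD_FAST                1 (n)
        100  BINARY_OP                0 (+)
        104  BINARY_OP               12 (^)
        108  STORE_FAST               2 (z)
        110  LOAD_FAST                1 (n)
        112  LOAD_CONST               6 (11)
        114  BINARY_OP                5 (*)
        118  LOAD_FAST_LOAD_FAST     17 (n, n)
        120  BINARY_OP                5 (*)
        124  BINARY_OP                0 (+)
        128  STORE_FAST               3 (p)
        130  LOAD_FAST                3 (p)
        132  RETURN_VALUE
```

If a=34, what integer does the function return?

LOAD_CONST → push 5. Stack: [5]
STORE_FAST n → n=5. Stack: []
LOAD_FAST_LOAD_FAST a,n → push 34,5. Stack: [34, 5]
BINARY_OP * → 34 * 5 = 170. Stack: [170]
LOAD_FAST n → push 5. Stack: [170, 5]
LOAD_CONST → push 1. Stack: [170, 5, 1]
BINARY_OP >> → 5 >> 1 = 2. Stack: [170, 2]
BINARY_OP ^ → 170 ^ 2 = 168. Stack: [168]
STORE_FAST n → n=168. Stack: []
LOAD_FAST_LOAD_FAST a,n → push 34,168. Stack: [34, 168]
COMPARE_OP bool(>=) → 34 vs 168 = False. Stack: [False]
POP_JUMP_IF_FALSE → pop False; jump. Stack: []
LOAD_CONST → push 2. Stack: [2]
LOAD_FAST a → push 34. Stack: [2, 34]
BINARY_OP * → 2 * 34 = 68. Stack: [68]
LOAD_CONST → push 11. Stack: [68, 11]
LOAD_FAST n → push 168. Stack: [68, 11, 168]
BINARY_OP + → 11 + 168 = 179. Stack: [68, 179]
BINARY_OP ^ → 68 ^ 179 = 247. Stack: [247]
STORE_FAST z → z=247. Stack: []
LOAD_FAST n → push 168. Stack: [168]
LOAD_CONST → push 11. Stack: [168, 11]
BINARY_OP * → 168 * 11 = 1848. Stack: [1848]
LOAD_FAST_LOAD_FAST n,n → push 168,168. Stack: [1848, 168, 168]
BINARY_OP * → 168 * 168 = 28224. Stack: [1848, 28224]
BINARY_OP + → 1848 + 28224 = 30072. Stack: [30072]
STORE_FAST p → p=30072. Stack: []
LOAD_FAST p → push 30072. Stack: [30072]
RETURN_VALUE → return 30072.

30072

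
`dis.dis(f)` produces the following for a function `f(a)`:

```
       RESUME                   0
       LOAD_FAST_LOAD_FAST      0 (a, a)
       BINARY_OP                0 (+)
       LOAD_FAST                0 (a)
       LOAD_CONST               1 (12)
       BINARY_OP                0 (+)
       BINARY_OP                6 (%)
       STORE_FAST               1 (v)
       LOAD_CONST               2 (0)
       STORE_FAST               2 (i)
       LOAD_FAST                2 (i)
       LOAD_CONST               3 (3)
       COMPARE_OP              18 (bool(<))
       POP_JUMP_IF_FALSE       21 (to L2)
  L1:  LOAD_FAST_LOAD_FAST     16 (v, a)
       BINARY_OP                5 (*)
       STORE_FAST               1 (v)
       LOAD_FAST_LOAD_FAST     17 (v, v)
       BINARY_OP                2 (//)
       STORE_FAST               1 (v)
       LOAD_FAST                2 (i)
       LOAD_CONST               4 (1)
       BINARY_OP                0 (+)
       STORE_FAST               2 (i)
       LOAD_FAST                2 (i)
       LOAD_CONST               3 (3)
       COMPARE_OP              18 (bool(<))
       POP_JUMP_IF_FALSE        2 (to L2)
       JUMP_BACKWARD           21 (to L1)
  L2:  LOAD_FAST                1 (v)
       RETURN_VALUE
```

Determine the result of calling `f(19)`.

LOAD_FAST_LOAD_FAST a,a → push 19,19. Stack: [19, 19]
BINARY_OP + → 19 + 19 = 38. Stack: [38]
LOAD_FAST a → push 19. Stack: [38, 19]
LOAD_CONST → push 12. Stack: [38, 19, 12]
BINARY_OP + → 19 + 12 = 31. Stack: [38, 31]
BINARY_OP % → 38 % 31 = 7. Stack: [7]
STORE_FAST v → v=7. Stack: []
LOAD_CONST → push 0. Stack: [0]
STORE_FAST i → i=0. Stack: []
LOAD_FAST i → push 0. Stack: [0]
LOAD_CONST → push 3. Stack: [0, 3]
COMPARE_OP bool(<) → 0 vs 3 = True. Stack: [True]
POP_JUMP_IF_FALSE → pop True; no jump. Stack: []
LOAD_FAST_LOAD_FAST v,a → push 7,19. Stack: [7, 19]
BINARY_OP * → 7 * 19 = 133. Stack: [133]
STORE_FAST v → v=133. Stack: []
LOAD_FAST_LOAD_FAST v,v → push 133,133. Stack: [133, 133]
BINARY_OP // → 133 // 133 = 1. Stack: [1]
STORE_FAST v → v=1. Stack: []
LOAD_FAST i → push 0. Stack: [0]
LOAD_CONST → push 1. Stack: [0, 1]
BINARY_OP + → 0 + 1 = 1. Stack: [1]
STORE_FAST i → i=1. Stack: []
LOAD_FAST i → push 1. Stack: [1]
LOAD_CONST → push 3. Stack: [1, 3]
COMPARE_OP bool(<) → 1 vs 3 = True. Stack: [True]
POP_JUMP_IF_FALSE → pop True; no jump. Stack: []
LOAD_FAST_LOAD_FAST v,a → push 1,19. Stack: [1, 19]
BINARY_OP * → 1 * 19 = 19. Stack: [19]
STORE_FAST v → v=19. Stack: []
LOAD_FAST_LOAD_FAST v,v → push 19,19. Stack: [19, 19]
BINARY_OP // → 19 // 19 = 1. Stack: [1]
STORE_FAST v → v=1. Stack: []
LOAD_FAST i → push 1. Stack: [1]
LOAD_CONST → push 1. Stack: [1, 1]
BINARY_OP + → 1 + 1 = 2. Stack: [2]
STORE_FAST i → i=2. Stack: []
LOAD_FAST i → push 2. Stack: [2]
LOAD_CONST → push 3. Stack: [2, 3]
COMPARE_OP bool(<) → 2 vs 3 = True. Stack: [True]
POP_JUMP_IF_FALSE → pop True; no jump. Stack: []
LOAD_FAST_LOAD_FAST v,a → push 1,19. Stack: [1, 19]
BINARY_OP * → 1 * 19 = 19. Stack: [19]
STORE_FAST v → v=19. Stack: []
LOAD_FAST_LOAD_FAST v,v → push 19,19. Stack: [19, 19]
BINARY_OP // → 19 // 19 = 1. Stack: [1]
STORE_FAST v → v=1. Stack: []
LOAD_FAST i → push 2. Stack: [2]
LOAD_CONST → push 1. Stack: [2, 1]
BINARY_OP + → 2 + 1 = 3. Stack: [3]
STORE_FAST i → i=3. Stack: []
LOAD_FAST i → push 3. Stack: [3]
LOAD_CONST → push 3. Stack: [3, 3]
COMPARE_OP bool(<) → 3 vs 3 = False. Stack: [False]
POP_JUMP_IF_FALSE → pop False; jump. Stack: []
LOAD_FAST v → push 1. Stack: [1]
RETURN_VALUE → return 1.

1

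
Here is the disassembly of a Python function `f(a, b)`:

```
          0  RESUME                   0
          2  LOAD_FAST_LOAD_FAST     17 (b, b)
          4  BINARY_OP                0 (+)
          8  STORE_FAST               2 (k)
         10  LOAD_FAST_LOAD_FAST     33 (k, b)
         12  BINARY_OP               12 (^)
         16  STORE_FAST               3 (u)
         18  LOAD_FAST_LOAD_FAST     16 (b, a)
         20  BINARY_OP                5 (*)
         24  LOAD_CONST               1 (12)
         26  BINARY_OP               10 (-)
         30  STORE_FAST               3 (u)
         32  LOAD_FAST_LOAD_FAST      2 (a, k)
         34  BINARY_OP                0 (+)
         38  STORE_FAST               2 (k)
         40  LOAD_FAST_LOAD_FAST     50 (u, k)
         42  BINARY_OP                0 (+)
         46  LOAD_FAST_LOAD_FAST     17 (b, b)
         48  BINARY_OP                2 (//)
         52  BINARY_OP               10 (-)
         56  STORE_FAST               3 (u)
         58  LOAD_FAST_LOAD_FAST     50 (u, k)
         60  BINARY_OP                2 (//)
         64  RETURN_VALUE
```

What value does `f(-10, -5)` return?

-1

LOAD_FAST_LOAD_FAST b,b → push -5,-5. Stack: [-5, -5]
BINARY_OP + → -5 + -5 = -10. Stack: [-10]
STORE_FAST k → k=-10. Stack: []
LOAD_FAST_LOAD_FAST k,b → push -10,-5. Stack: [-10, -5]
BINARY_OP ^ → -10 ^ -5 = 13. Stack: [13]
STORE_FAST u → u=13. Stack: []
LOAD_FAST_LOAD_FAST b,a → push -5,-10. Stack: [-5, -10]
BINARY_OP * → -5 * -10 = 50. Stack: [50]
LOAD_CONST → push 12. Stack: [50, 12]
BINARY_OP - → 50 - 12 = 38. Stack: [38]
STORE_FAST u → u=38. Stack: []
LOAD_FAST_LOAD_FAST a,k → push -10,-10. Stack: [-10, -10]
BINARY_OP + → -10 + -10 = -20. Stack: [-20]
STORE_FAST k → k=-20. Stack: []
LOAD_FAST_LOAD_FAST u,k → push 38,-20. Stack: [38, -20]
BINARY_OP + → 38 + -20 = 18. Stack: [18]
LOAD_FAST_LOAD_FAST b,b → push -5,-5. Stack: [18, -5, -5]
BINARY_OP // → -5 // -5 = 1. Stack: [18, 1]
BINARY_OP - → 18 - 1 = 17. Stack: [17]
STORE_FAST u → u=17. Stack: []
LOAD_FAST_LOAD_FAST u,k → push 17,-20. Stack: [17, -20]
BINARY_OP // → 17 // -20 = -1. Stack: [-1]
RETURN_VALUE → return -1.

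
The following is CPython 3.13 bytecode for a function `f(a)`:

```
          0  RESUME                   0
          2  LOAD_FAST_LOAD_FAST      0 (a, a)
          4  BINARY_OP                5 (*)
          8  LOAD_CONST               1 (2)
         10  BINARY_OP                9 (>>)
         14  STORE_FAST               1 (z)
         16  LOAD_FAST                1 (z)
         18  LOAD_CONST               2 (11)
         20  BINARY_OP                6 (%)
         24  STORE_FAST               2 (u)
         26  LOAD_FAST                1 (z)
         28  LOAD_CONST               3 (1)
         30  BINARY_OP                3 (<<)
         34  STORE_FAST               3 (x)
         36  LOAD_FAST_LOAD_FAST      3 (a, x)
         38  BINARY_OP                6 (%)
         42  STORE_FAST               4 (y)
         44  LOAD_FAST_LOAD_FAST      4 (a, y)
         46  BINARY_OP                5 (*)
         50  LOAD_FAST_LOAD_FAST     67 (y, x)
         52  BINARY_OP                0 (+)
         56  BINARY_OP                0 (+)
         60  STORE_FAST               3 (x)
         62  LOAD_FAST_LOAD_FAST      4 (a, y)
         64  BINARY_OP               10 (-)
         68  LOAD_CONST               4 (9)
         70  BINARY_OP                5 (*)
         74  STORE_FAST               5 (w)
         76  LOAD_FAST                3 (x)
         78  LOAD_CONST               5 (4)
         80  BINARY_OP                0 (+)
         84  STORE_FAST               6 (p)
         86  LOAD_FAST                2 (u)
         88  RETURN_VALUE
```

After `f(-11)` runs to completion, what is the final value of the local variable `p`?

LOAD_FAST_LOAD_FAST a,a → push -11,-11. Stack: [-11, -11]
BINARY_OP * → -11 * -11 = 121. Stack: [121]
LOAD_CONST → push 2. Stack: [121, 2]
BINARY_OP >> → 121 >> 2 = 30. Stack: [30]
STORE_FAST z → z=30. Stack: []
LOAD_FAST z → push 30. Stack: [30]
LOAD_CONST → push 11. Stack: [30, 11]
BINARY_OP % → 30 % 11 = 8. Stack: [8]
STORE_FAST u → u=8. Stack: []
LOAD_FAST z → push 30. Stack: [30]
LOAD_CONST → push 1. Stack: [30, 1]
BINARY_OP << → 30 << 1 = 60. Stack: [60]
STORE_FAST x → x=60. Stack: []
LOAD_FAST_LOAD_FAST a,x → push -11,60. Stack: [-11, 60]
BINARY_OP % → -11 % 60 = 49. Stack: [49]
STORE_FAST y → y=49. Stack: []
LOAD_FAST_LOAD_FAST a,y → push -11,49. Stack: [-11, 49]
BINARY_OP * → -11 * 49 = -539. Stack: [-539]
LOAD_FAST_LOAD_FAST y,x → push 49,60. Stack: [-539, 49, 60]
BINARY_OP + → 49 + 60 = 109. Stack: [-539, 109]
BINARY_OP + → -539 + 109 = -430. Stack: [-430]
STORE_FAST x → x=-430. Stack: []
LOAD_FAST_LOAD_FAST a,y → push -11,49. Stack: [-11, 49]
BINARY_OP - → -11 - 49 = -60. Stack: [-60]
LOAD_CONST → push 9. Stack: [-60, 9]
BINARY_OP * → -60 * 9 = -540. Stack: [-540]
STORE_FAST w → w=-540. Stack: []
LOAD_FAST x → push -430. Stack: [-430]
LOAD_CONST → push 4. Stack: [-430, 4]
BINARY_OP + → -430 + 4 = -426. Stack: [-426]
STORE_FAST p → p=-426. Stack: []
LOAD_FAST u → push 8. Stack: [8]
RETURN_VALUE → return 8.

-426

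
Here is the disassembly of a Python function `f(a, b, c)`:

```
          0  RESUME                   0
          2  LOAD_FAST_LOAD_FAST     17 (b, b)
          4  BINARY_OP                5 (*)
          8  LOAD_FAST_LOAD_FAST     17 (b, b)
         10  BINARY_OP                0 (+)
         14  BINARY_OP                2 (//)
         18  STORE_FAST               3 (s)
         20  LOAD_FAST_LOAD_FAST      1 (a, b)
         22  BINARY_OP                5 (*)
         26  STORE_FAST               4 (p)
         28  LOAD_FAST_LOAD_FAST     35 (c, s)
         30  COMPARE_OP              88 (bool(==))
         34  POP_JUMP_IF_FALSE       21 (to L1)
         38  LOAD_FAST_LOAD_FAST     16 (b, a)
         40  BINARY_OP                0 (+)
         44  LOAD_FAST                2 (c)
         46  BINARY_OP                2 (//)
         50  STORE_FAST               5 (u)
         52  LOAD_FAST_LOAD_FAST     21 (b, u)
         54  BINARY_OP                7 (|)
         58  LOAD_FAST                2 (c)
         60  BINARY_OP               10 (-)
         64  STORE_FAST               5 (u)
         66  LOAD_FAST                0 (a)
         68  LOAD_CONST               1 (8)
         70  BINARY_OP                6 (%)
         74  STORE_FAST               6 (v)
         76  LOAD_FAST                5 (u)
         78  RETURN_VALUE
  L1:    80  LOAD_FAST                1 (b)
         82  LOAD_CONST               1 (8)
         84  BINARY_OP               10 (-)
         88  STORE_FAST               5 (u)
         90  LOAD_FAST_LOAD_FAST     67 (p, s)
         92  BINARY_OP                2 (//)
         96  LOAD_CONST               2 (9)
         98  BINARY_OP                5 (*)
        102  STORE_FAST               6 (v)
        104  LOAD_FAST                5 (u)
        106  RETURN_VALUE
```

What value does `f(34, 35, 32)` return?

27

LOAD_FAST_LOAD_FAST b,b → push 35,35. Stack: [35, 35]
BINARY_OP * → 35 * 35 = 1225. Stack: [1225]
LOAD_FAST_LOAD_FAST b,b → push 35,35. Stack: [1225, 35, 35]
BINARY_OP + → 35 + 35 = 70. Stack: [1225, 70]
BINARY_OP // → 1225 // 70 = 17. Stack: [17]
STORE_FAST s → s=17. Stack: []
LOAD_FAST_LOAD_FAST a,b → push 34,35. Stack: [34, 35]
BINARY_OP * → 34 * 35 = 1190. Stack: [1190]
STORE_FAST p → p=1190. Stack: []
LOAD_FAST_LOAD_FAST c,s → push 32,17. Stack: [32, 17]
COMPARE_OP bool(==) → 32 vs 17 = False. Stack: [False]
POP_JUMP_IF_FALSE → pop False; jump. Stack: []
LOAD_FAST b → push 35. Stack: [35]
LOAD_CONST → push 8. Stack: [35, 8]
BINARY_OP - → 35 - 8 = 27. Stack: [27]
STORE_FAST u → u=27. Stack: []
LOAD_FAST_LOAD_FAST p,s → push 1190,17. Stack: [1190, 17]
BINARY_OP // → 1190 // 17 = 70. Stack: [70]
LOAD_CONST → push 9. Stack: [70, 9]
BINARY_OP * → 70 * 9 = 630. Stack: [630]
STORE_FAST v → v=630. Stack: []
LOAD_FAST u → push 27. Stack: [27]
RETURN_VALUE → return 27.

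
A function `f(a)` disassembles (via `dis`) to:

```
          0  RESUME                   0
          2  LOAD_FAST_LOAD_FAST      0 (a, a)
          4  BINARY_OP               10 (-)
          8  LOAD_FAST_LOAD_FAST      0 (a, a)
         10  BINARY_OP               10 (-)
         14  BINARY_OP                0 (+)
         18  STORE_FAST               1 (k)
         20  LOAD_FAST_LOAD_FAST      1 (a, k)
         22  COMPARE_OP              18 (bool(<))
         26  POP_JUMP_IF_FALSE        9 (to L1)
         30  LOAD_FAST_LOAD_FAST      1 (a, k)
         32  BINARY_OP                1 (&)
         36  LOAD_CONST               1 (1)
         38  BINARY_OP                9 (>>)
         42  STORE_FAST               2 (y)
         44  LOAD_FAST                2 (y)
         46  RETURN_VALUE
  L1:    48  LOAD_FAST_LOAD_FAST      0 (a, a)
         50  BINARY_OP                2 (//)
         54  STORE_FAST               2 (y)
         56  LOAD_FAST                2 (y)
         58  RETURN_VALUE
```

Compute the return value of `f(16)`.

LOAD_FAST_LOAD_FAST a,a → push 16,16. Stack: [16, 16]
BINARY_OP - → 16 - 16 = 0. Stack: [0]
LOAD_FAST_LOAD_FAST a,a → push 16,16. Stack: [0, 16, 16]
BINARY_OP - → 16 - 16 = 0. Stack: [0, 0]
BINARY_OP + → 0 + 0 = 0. Stack: [0]
STORE_FAST k → k=0. Stack: []
LOAD_FAST_LOAD_FAST a,k → push 16,0. Stack: [16, 0]
COMPARE_OP bool(<) → 16 vs 0 = False. Stack: [False]
POP_JUMP_IF_FALSE → pop False; jump. Stack: []
LOAD_FAST_LOAD_FAST a,a → push 16,16. Stack: [16, 16]
BINARY_OP // → 16 // 16 = 1. Stack: [1]
STORE_FAST y → y=1. Stack: []
LOAD_FAST y → push 1. Stack: [1]
RETURN_VALUE → return 1.

1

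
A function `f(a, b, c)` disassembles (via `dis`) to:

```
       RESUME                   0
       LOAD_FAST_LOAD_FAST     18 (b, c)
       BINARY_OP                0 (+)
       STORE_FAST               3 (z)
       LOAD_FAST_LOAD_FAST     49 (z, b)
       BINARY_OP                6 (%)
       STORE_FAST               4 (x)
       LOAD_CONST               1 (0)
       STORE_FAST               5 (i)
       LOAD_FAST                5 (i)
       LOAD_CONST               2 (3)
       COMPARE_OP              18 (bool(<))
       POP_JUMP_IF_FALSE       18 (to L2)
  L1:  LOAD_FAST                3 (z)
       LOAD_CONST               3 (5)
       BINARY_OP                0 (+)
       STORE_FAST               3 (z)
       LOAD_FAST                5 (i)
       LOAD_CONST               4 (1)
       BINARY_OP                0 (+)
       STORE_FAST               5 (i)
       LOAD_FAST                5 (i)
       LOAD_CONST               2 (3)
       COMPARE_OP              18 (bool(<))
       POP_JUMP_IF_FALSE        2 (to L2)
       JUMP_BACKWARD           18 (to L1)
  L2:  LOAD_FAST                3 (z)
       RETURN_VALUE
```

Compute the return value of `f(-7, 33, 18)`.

66

LOAD_FAST_LOAD_FAST b,c → push 33,18. Stack: [33, 18]
BINARY_OP + → 33 + 18 = 51. Stack: [51]
STORE_FAST z → z=51. Stack: []
LOAD_FAST_LOAD_FAST z,b → push 51,33. Stack: [51, 33]
BINARY_OP % → 51 % 33 = 18. Stack: [18]
STORE_FAST x → x=18. Stack: []
LOAD_CONST → push 0. Stack: [0]
STORE_FAST i → i=0. Stack: []
LOAD_FAST i → push 0. Stack: [0]
LOAD_CONST → push 3. Stack: [0, 3]
COMPARE_OP bool(<) → 0 vs 3 = True. Stack: [True]
POP_JUMP_IF_FALSE → pop True; no jump. Stack: []
LOAD_FAST z → push 51. Stack: [51]
LOAD_CONST → push 5. Stack: [51, 5]
BINARY_OP + → 51 + 5 = 56. Stack: [56]
STORE_FAST z → z=56. Stack: []
LOAD_FAST i → push 0. Stack: [0]
LOAD_CONST → push 1. Stack: [0, 1]
BINARY_OP + → 0 + 1 = 1. Stack: [1]
STORE_FAST i → i=1. Stack: []
LOAD_FAST i → push 1. Stack: [1]
LOAD_CONST → push 3. Stack: [1, 3]
COMPARE_OP bool(<) → 1 vs 3 = True. Stack: [True]
POP_JUMP_IF_FALSE → pop True; no jump. Stack: []
LOAD_FAST z → push 56. Stack: [56]
LOAD_CONST → push 5. Stack: [56, 5]
BINARY_OP + → 56 + 5 = 61. Stack: [61]
STORE_FAST z → z=61. Stack: []
LOAD_FAST i → push 1. Stack: [1]
LOAD_CONST → push 1. Stack: [1, 1]
BINARY_OP + → 1 + 1 = 2. Stack: [2]
STORE_FAST i → i=2. Stack: []
LOAD_FAST i → push 2. Stack: [2]
LOAD_CONST → push 3. Stack: [2, 3]
COMPARE_OP bool(<) → 2 vs 3 = True. Stack: [True]
POP_JUMP_IF_FALSE → pop True; no jump. Stack: []
LOAD_FAST z → push 61. Stack: [61]
LOAD_CONST → push 5. Stack: [61, 5]
BINARY_OP + → 61 + 5 = 66. Stack: [66]
STORE_FAST z → z=66. Stack: []
LOAD_FAST i → push 2. Stack: [2]
LOAD_CONST → push 1. Stack: [2, 1]
BINARY_OP + → 2 + 1 = 3. Stack: [3]
STORE_FAST i → i=3. Stack: []
LOAD_FAST i → push 3. Stack: [3]
LOAD_CONST → push 3. Stack: [3, 3]
COMPARE_OP bool(<) → 3 vs 3 = False. Stack: [False]
POP_JUMP_IF_FALSE → pop False; jump. Stack: []
LOAD_FAST z → push 66. Stack: [66]
RETURN_VALUE → return 66.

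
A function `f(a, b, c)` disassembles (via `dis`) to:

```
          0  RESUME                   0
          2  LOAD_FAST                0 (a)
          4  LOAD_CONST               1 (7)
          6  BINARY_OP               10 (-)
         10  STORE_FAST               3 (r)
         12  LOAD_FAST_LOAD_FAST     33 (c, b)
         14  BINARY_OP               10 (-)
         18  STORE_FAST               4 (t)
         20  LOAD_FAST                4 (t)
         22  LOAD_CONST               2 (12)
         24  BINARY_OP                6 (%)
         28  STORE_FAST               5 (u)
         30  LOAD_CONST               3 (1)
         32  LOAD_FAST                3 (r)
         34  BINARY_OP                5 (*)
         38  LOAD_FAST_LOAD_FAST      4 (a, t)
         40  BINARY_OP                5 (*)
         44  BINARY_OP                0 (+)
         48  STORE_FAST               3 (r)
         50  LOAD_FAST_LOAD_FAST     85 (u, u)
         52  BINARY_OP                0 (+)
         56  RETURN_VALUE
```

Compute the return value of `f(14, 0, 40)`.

LOAD_FAST a → push 14. Stack: [14]
LOAD_CONST → push 7. Stack: [14, 7]
BINARY_OP - → 14 - 7 = 7. Stack: [7]
STORE_FAST r → r=7. Stack: []
LOAD_FAST_LOAD_FAST c,b → push 40,0. Stack: [40, 0]
BINARY_OP - → 40 - 0 = 40. Stack: [40]
STORE_FAST t → t=40. Stack: []
LOAD_FAST t → push 40. Stack: [40]
LOAD_CONST → push 12. Stack: [40, 12]
BINARY_OP % → 40 % 12 = 4. Stack: [4]
STORE_FAST u → u=4. Stack: []
LOAD_CONST → push 1. Stack: [1]
LOAD_FAST r → push 7. Stack: [1, 7]
BINARY_OP * → 1 * 7 = 7. Stack: [7]
LOAD_FAST_LOAD_FAST a,t → push 14,40. Stack: [7, 14, 40]
BINARY_OP * → 14 * 40 = 560. Stack: [7, 560]
BINARY_OP + → 7 + 560 = 567. Stack: [567]
STORE_FAST r → r=567. Stack: []
LOAD_FAST_LOAD_FAST u,u → push 4,4. Stack: [4, 4]
BINARY_OP + → 4 + 4 = 8. Stack: [8]
RETURN_VALUE → return 8.

8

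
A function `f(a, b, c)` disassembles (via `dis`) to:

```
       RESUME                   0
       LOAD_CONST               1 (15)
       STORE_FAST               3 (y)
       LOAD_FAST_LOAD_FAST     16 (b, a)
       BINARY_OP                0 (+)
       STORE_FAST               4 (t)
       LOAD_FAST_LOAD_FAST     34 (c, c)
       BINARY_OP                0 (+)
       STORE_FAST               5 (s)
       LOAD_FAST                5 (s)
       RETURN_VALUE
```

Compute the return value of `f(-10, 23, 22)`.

44

LOAD_CONST → push 15. Stack: [15]
STORE_FAST y → y=15. Stack: []
LOAD_FAST_LOAD_FAST b,a → push 23,-10. Stack: [23, -10]
BINARY_OP + → 23 + -10 = 13. Stack: [13]
STORE_FAST t → t=13. Stack: []
LOAD_FAST_LOAD_FAST c,c → push 22,22. Stack: [22, 22]
BINARY_OP + → 22 + 22 = 44. Stack: [44]
STORE_FAST s → s=44. Stack: []
LOAD_FAST s → push 44. Stack: [44]
RETURN_VALUE → return 44.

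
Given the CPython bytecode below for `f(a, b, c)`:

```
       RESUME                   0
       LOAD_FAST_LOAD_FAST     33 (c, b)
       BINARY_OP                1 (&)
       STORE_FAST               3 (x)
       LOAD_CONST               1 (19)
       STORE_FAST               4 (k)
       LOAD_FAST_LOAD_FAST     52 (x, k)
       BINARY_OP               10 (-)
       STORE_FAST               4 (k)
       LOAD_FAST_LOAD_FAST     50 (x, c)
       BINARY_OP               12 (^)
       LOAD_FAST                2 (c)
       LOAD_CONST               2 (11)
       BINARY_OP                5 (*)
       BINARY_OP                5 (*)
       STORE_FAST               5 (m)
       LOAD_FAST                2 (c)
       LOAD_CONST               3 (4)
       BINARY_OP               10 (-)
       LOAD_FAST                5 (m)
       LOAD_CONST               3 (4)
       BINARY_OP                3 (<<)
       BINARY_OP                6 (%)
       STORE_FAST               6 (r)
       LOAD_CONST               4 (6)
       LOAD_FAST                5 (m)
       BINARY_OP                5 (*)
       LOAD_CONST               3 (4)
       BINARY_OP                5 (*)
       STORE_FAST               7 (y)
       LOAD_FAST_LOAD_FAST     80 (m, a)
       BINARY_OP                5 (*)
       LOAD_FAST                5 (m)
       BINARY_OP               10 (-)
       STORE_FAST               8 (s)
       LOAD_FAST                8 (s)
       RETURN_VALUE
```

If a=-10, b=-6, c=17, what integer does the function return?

LOAD_FAST_LOAD_FAST c,b → push 17,-6. Stack: [17, -6]
BINARY_OP & → 17 & -6 = 16. Stack: [16]
STORE_FAST x → x=16. Stack: []
LOAD_CONST → push 19. Stack: [19]
STORE_FAST k → k=19. Stack: []
LOAD_FAST_LOAD_FAST x,k → push 16,19. Stack: [16, 19]
BINARY_OP - → 16 - 19 = -3. Stack: [-3]
STORE_FAST k → k=-3. Stack: []
LOAD_FAST_LOAD_FAST x,c → push 16,17. Stack: [16, 17]
BINARY_OP ^ → 16 ^ 17 = 1. Stack: [1]
LOAD_FAST c → push 17. Stack: [1, 17]
LOAD_CONST → push 11. Stack: [1, 17, 11]
BINARY_OP * → 17 * 11 = 187. Stack: [1, 187]
BINARY_OP * → 1 * 187 = 187. Stack: [187]
STORE_FAST m → m=187. Stack: []
LOAD_FAST c → push 17. Stack: [17]
LOAD_CONST → push 4. Stack: [17, 4]
BINARY_OP - → 17 - 4 = 13. Stack: [13]
LOAD_FAST m → push 187. Stack: [13, 187]
LOAD_CONST → push 4. Stack: [13, 187, 4]
BINARY_OP << → 187 << 4 = 2992. Stack: [13, 2992]
BINARY_OP % → 13 % 2992 = 13. Stack: [13]
STORE_FAST r → r=13. Stack: []
LOAD_CONST → push 6. Stack: [6]
LOAD_FAST m → push 187. Stack: [6, 187]
BINARY_OP * → 6 * 187 = 1122. Stack: [1122]
LOAD_CONST → push 4. Stack: [1122, 4]
BINARY_OP * → 1122 * 4 = 4488. Stack: [4488]
STORE_FAST y → y=4488. Stack: []
LOAD_FAST_LOAD_FAST m,a → push 187,-10. Stack: [187, -10]
BINARY_OP * → 187 * -10 = -1870. Stack: [-1870]
LOAD_FAST m → push 187. Stack: [-1870, 187]
BINARY_OP - → -1870 - 187 = -2057. Stack: [-2057]
STORE_FAST s → s=-2057. Stack: []
LOAD_FAST s → push -2057. Stack: [-2057]
RETURN_VALUE → return -2057.

-2057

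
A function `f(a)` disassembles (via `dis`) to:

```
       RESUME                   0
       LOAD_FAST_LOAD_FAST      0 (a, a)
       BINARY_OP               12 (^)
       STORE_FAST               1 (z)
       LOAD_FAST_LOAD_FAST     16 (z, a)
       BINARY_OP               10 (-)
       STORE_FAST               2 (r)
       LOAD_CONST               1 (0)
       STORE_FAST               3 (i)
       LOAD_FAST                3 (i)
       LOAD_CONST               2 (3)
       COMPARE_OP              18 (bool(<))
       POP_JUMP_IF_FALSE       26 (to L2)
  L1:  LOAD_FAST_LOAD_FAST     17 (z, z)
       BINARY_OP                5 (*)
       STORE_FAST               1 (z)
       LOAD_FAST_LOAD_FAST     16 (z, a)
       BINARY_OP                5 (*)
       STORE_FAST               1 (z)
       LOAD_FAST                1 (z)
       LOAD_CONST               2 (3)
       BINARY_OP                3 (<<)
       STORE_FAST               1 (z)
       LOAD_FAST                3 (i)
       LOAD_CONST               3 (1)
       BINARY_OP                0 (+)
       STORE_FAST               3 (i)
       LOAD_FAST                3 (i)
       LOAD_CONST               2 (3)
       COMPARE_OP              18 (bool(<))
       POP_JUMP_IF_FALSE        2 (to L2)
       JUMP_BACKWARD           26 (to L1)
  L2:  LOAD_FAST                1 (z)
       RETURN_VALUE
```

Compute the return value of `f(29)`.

0

LOAD_FAST_LOAD_FAST a,a → push 29,29
BINARY_OP ^ → 29 ^ 29 = 0
STORE_FAST z → z=0
LOAD_FAST_LOAD_FAST z,a → push 0,29
BINARY_OP - → 0 - 29 = -29
STORE_FAST r → r=-29
LOAD_CONST → push 0
STORE_FAST i → i=0
LOAD_FAST i → push 0
LOAD_CONST → push 3
COMPARE_OP bool(<) → 0 vs 3 = True
POP_JUMP_IF_FALSE → pop True; no jump
LOAD_FAST_LOAD_FAST z,z → push 0,0
BINARY_OP * → 0 * 0 = 0
STORE_FAST z → z=0
LOAD_FAST_LOAD_FAST z,a → push 0,29
BINARY_OP * → 0 * 29 = 0
STORE_FAST z → z=0
LOAD_FAST z → push 0
LOAD_CONST → push 3
BINARY_OP << → 0 << 3 = 0
STORE_FAST z → z=0
LOAD_FAST i → push 0
LOAD_CONST → push 1
BINARY_OP + → 0 + 1 = 1
STORE_FAST i → i=1
LOAD_FAST i → push 1
LOAD_CONST → push 3
COMPARE_OP bool(<) → 1 vs 3 = True
POP_JUMP_IF_FALSE → pop True; no jump
LOAD_FAST_LOAD_FAST z,z → push 0,0
BINARY_OP * → 0 * 0 = 0
STORE_FAST z → z=0
LOAD_FAST_LOAD_FAST z,a → push 0,29
BINARY_OP * → 0 * 29 = 0
STORE_FAST z → z=0
LOAD_FAST z → push 0
LOAD_CONST → push 3
BINARY_OP << → 0 << 3 = 0
STORE_FAST z → z=0
LOAD_FAST i → push 1
LOAD_CONST → push 1
BINARY_OP + → 1 + 1 = 2
STORE_FAST i → i=2
LOAD_FAST i → push 2
LOAD_CONST → push 3
COMPARE_OP bool(<) → 2 vs 3 = True
POP_JUMP_IF_FALSE → pop True; no jump
LOAD_FAST_LOAD_FAST z,z → push 0,0
BINARY_OP * → 0 * 0 = 0
STORE_FAST z → z=0
LOAD_FAST_LOAD_FAST z,a → push 0,29
BINARY_OP * → 0 * 29 = 0
STORE_FAST z → z=0
LOAD_FAST z → push 0
LOAD_CONST → push 3
BINARY_OP << → 0 << 3 = 0
STORE_FAST z → z=0
LOAD_FAST i → push 2
LOAD_CONST → push 1
BINARY_OP + → 2 + 1 = 3
STORE_FAST i → i=3
LOAD_FAST i → push 3
LOAD_CONST → push 3
COMPARE_OP bool(<) → 3 vs 3 = False
POP_JUMP_IF_FALSE → pop False; jump
LOAD_FAST z → push 0
RETURN_VALUE → return 0.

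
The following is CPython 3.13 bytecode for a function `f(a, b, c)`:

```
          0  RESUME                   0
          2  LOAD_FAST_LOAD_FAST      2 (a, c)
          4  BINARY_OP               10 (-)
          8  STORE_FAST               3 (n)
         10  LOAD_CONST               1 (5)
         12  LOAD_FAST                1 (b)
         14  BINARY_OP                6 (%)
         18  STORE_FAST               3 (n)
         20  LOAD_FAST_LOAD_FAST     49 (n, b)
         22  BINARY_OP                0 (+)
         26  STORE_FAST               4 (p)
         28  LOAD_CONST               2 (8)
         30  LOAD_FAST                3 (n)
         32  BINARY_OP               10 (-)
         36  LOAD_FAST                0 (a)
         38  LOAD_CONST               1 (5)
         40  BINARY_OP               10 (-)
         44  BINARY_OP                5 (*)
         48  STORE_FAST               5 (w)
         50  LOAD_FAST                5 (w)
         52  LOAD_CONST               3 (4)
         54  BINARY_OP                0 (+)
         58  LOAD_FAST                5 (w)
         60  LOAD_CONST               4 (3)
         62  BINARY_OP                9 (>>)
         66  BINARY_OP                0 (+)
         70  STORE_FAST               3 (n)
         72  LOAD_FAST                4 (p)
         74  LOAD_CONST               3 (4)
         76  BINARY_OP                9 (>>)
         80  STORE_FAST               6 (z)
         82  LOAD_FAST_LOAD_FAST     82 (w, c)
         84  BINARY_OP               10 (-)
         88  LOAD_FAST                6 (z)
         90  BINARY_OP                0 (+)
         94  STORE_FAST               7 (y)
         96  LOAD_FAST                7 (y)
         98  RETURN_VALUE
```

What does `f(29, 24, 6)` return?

LOAD_FAST_LOAD_FAST a,c → push 29,6. Stack: [29, 6]
BINARY_OP - → 29 - 6 = 23. Stack: [23]
STORE_FAST n → n=23. Stack: []
LOAD_CONST → push 5. Stack: [5]
LOAD_FAST b → push 24. Stack: [5, 24]
BINARY_OP % → 5 % 24 = 5. Stack: [5]
STORE_FAST n → n=5. Stack: []
LOAD_FAST_LOAD_FAST n,b → push 5,24. Stack: [5, 24]
BINARY_OP + → 5 + 24 = 29. Stack: [29]
STORE_FAST p → p=29. Stack: []
LOAD_CONST → push 8. Stack: [8]
LOAD_FAST n → push 5. Stack: [8, 5]
BINARY_OP - → 8 - 5 = 3. Stack: [3]
LOAD_FAST a → push 29. Stack: [3, 29]
LOAD_CONST → push 5. Stack: [3, 29, 5]
BINARY_OP - → 29 - 5 = 24. Stack: [3, 24]
BINARY_OP * → 3 * 24 = 72. Stack: [72]
STORE_FAST w → w=72. Stack: []
LOAD_FAST w → push 72. Stack: [72]
LOAD_CONST → push 4. Stack: [72, 4]
BINARY_OP + → 72 + 4 = 76. Stack: [76]
LOAD_FAST w → push 72. Stack: [76, 72]
LOAD_CONST → push 3. Stack: [76, 72, 3]
BINARY_OP >> → 72 >> 3 = 9. Stack: [76, 9]
BINARY_OP + → 76 + 9 = 85. Stack: [85]
STORE_FAST n → n=85. Stack: []
LOAD_FAST p → push 29. Stack: [29]
LOAD_CONST → push 4. Stack: [29, 4]
BINARY_OP >> → 29 >> 4 = 1. Stack: [1]
STORE_FAST z → z=1. Stack: []
LOAD_FAST_LOAD_FAST w,c → push 72,6. Stack: [72, 6]
BINARY_OP - → 72 - 6 = 66. Stack: [66]
LOAD_FAST z → push 1. Stack: [66, 1]
BINARY_OP + → 66 + 1 = 67. Stack: [67]
STORE_FAST y → y=67. Stack: []
LOAD_FAST y → push 67. Stack: [67]
RETURN_VALUE → return 67.

67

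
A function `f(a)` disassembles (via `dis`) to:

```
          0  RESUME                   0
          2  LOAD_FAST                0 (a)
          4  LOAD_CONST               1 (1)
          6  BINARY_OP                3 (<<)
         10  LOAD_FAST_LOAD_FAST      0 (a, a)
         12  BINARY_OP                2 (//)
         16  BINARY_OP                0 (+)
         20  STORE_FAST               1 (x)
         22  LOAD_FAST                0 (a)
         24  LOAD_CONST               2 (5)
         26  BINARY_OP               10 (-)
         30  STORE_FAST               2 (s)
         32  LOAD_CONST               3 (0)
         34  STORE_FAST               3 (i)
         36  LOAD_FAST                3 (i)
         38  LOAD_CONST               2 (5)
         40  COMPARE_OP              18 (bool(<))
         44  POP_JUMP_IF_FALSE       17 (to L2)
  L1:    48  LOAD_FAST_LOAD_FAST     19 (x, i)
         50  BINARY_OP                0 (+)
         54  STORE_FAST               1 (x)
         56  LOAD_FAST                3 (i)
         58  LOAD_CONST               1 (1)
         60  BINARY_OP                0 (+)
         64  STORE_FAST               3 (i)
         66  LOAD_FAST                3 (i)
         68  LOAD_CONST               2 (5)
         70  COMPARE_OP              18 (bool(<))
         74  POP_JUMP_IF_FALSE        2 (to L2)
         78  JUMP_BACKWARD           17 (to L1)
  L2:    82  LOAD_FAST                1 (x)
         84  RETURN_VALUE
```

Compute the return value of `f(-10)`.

-9

LOAD_FAST a → push -10
LOAD_CONST → push 1
BINARY_OP << → -10 << 1 = -20
LOAD_FAST_LOAD_FAST a,a → push -10,-10
BINARY_OP // → -10 // -10 = 1
BINARY_OP + → -20 + 1 = -19
STORE_FAST x → x=-19
LOAD_FAST a → push -10
LOAD_CONST → push 5
BINARY_OP - → -10 - 5 = -15
STORE_FAST s → s=-15
LOAD_CONST → push 0
STORE_FAST i → i=0
LOAD_FAST i → push 0
LOAD_CONST → push 5
COMPARE_OP bool(<) → 0 vs 5 = True
POP_JUMP_IF_FALSE → pop True; no jump
LOAD_FAST_LOAD_FAST x,i → push -19,0
BINARY_OP + → -19 + 0 = -19
STORE_FAST x → x=-19
LOAD_FAST i → push 0
LOAD_CONST → push 1
BINARY_OP + → 0 + 1 = 1
STORE_FAST i → i=1
LOAD_FAST i → push 1
LOAD_CONST → push 5
COMPARE_OP bool(<) → 1 vs 5 = True
POP_JUMP_IF_FALSE → pop True; no jump
LOAD_FAST_LOAD_FAST x,i → push -19,1
BINARY_OP + → -19 + 1 = -18
STORE_FAST x → x=-18
LOAD_FAST i → push 1
LOAD_CONST → push 1
BINARY_OP + → 1 + 1 = 2
STORE_FAST i → i=2
LOAD_FAST i → push 2
LOAD_CONST → push 5
COMPARE_OP bool(<) → 2 vs 5 = True
POP_JUMP_IF_FALSE → pop True; no jump
LOAD_FAST_LOAD_FAST x,i → push -18,2
BINARY_OP + → -18 + 2 = -16
STORE_FAST x → x=-16
LOAD_FAST i → push 2
LOAD_CONST → push 1
BINARY_OP + → 2 + 1 = 3
STORE_FAST i → i=3
LOAD_FAST i → push 3
LOAD_CONST → push 5
COMPARE_OP bool(<) → 3 vs 5 = True
POP_JUMP_IF_FALSE → pop True; no jump
LOAD_FAST_LOAD_FAST x,i → push -16,3
BINARY_OP + → -16 + 3 = -13
STORE_FAST x → x=-13
LOAD_FAST i → push 3
LOAD_CONST → push 1
BINARY_OP + → 3 + 1 = 4
STORE_FAST i → i=4
LOAD_FAST i → push 4
LOAD_CONST → push 5
COMPARE_OP bool(<) → 4 vs 5 = True
POP_JUMP_IF_FALSE → pop True; no jump
LOAD_FAST_LOAD_FAST x,i → push -13,4
BINARY_OP + → -13 + 4 = -9
STORE_FAST x → x=-9
LOAD_FAST i → push 4
LOAD_CONST → push 1
BINARY_OP + → 4 + 1 = 5
STORE_FAST i → i=5
LOAD_FAST i → push 5
LOAD_CONST → push 5
COMPARE_OP bool(<) → 5 vs 5 = False
POP_JUMP_IF_FALSE → pop False; jump
LOAD_FAST x → push -9
RETURN_VALUE → return -9.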